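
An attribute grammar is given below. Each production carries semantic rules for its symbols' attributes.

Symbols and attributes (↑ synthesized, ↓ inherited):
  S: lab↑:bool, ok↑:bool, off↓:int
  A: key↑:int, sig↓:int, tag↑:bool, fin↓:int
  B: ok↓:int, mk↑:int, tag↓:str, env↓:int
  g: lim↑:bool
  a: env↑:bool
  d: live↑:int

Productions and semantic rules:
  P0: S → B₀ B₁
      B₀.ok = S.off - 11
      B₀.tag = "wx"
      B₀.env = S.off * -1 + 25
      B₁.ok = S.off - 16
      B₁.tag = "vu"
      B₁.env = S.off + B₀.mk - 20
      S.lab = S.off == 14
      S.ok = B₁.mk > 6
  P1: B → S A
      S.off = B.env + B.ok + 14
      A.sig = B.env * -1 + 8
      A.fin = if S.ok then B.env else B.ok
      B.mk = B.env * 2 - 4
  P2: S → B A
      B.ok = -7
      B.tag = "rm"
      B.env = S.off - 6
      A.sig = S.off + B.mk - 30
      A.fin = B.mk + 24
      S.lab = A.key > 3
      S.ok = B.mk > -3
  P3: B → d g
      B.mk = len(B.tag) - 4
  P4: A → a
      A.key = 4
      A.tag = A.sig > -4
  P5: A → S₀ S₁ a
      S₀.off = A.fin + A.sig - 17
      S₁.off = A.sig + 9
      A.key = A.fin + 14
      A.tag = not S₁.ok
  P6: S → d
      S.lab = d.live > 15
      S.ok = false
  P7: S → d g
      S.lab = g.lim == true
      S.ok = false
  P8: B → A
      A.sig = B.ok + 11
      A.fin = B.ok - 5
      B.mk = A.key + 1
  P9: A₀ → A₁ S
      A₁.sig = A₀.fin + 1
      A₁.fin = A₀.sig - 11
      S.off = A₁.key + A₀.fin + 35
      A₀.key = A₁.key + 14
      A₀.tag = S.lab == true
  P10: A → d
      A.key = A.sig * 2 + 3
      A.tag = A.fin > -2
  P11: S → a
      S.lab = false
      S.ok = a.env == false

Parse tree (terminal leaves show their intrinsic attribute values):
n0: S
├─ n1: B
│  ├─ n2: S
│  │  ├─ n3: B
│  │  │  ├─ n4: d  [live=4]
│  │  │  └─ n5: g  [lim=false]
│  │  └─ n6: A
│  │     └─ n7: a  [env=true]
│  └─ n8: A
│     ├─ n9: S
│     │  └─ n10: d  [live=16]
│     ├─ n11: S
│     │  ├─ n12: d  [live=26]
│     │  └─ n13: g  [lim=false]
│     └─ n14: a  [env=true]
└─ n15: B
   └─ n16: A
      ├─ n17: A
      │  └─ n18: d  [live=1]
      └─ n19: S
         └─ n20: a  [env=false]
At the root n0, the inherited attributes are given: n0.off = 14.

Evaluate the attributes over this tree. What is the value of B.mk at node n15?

6

1. n0.off = 14  [given at root]
2. n1.ok = 3  [S.off - 11]
3. n1.tag = "wx"  ["wx"]
4. n1.env = 11  [S.off * -1 + 25]
5. n2.off = 28  [B.env + B.ok + 14]
6. n3.ok = -7  [-7]
7. n3.tag = "rm"  ["rm"]
8. n3.env = 22  [S.off - 6]
9. n4.live = 4  [terminal]
10. n5.lim = false  [terminal]
11. n3.mk = -2  [len(B.tag) - 4]
12. n6.sig = -4  [S.off + B.mk - 30]
13. n6.fin = 22  [B.mk + 24]
14. n7.env = true  [terminal]
15. n6.key = 4  [4]
16. n6.tag = false  [A.sig > -4]
17. n2.lab = true  [A.key > 3]
18. n2.ok = true  [B.mk > -3]
19. n8.sig = -3  [B.env * -1 + 8]
20. n8.fin = 11  [if S.ok then B.env else B.ok]
21. n9.off = -9  [A.fin + A.sig - 17]
22. n10.live = 16  [terminal]
23. n9.lab = true  [d.live > 15]
24. n9.ok = false  [false]
25. n11.off = 6  [A.sig + 9]
26. n12.live = 26  [terminal]
27. n13.lim = false  [terminal]
28. n11.lab = false  [g.lim == true]
29. n11.ok = false  [false]
30. n14.env = true  [terminal]
31. n8.key = 25  [A.fin + 14]
32. n8.tag = true  [not S₁.ok]
33. n1.mk = 18  [B.env * 2 - 4]
34. n15.ok = -2  [S.off - 16]
35. n15.tag = "vu"  ["vu"]
36. n15.env = 12  [S.off + B₀.mk - 20]
37. n16.sig = 9  [B.ok + 11]
38. n16.fin = -7  [B.ok - 5]
39. n17.sig = -6  [A₀.fin + 1]
40. n17.fin = -2  [A₀.sig - 11]
41. n18.live = 1  [terminal]
42. n17.key = -9  [A.sig * 2 + 3]
43. n17.tag = false  [A.fin > -2]
44. n19.off = 19  [A₁.key + A₀.fin + 35]
45. n20.env = false  [terminal]
46. n19.lab = false  [false]
47. n19.ok = true  [a.env == false]
48. n16.key = 5  [A₁.key + 14]
49. n16.tag = false  [S.lab == true]
50. n15.mk = 6  [A.key + 1]
51. n0.lab = true  [S.off == 14]
52. n0.ok = false  [B₁.mk > 6]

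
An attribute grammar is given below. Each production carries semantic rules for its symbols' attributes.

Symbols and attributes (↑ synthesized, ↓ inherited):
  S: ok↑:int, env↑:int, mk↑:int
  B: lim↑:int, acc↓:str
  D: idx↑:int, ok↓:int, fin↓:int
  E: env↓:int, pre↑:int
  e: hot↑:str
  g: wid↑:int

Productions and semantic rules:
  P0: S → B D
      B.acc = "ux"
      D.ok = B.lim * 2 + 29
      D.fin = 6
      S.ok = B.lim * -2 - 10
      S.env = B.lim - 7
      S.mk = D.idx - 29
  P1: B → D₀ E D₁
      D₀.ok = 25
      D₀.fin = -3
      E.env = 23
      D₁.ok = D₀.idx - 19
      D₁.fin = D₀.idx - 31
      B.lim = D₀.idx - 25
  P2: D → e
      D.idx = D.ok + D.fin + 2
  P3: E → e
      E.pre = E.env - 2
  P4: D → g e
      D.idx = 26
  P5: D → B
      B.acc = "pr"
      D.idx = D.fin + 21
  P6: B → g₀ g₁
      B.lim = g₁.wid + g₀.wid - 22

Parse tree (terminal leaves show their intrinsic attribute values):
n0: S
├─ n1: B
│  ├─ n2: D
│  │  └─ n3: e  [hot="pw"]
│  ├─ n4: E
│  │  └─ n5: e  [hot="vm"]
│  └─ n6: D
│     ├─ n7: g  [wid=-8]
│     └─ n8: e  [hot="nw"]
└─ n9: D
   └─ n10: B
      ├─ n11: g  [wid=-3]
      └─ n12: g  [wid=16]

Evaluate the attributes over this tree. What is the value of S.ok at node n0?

1. n1.acc = "ux"  ["ux"]
2. n2.ok = 25  [25]
3. n2.fin = -3  [-3]
4. n3.hot = "pw"  [terminal]
5. n2.idx = 24  [D.ok + D.fin + 2]
6. n4.env = 23  [23]
7. n5.hot = "vm"  [terminal]
8. n4.pre = 21  [E.env - 2]
9. n6.ok = 5  [D₀.idx - 19]
10. n6.fin = -7  [D₀.idx - 31]
11. n7.wid = -8  [terminal]
12. n8.hot = "nw"  [terminal]
13. n6.idx = 26  [26]
14. n1.lim = -1  [D₀.idx - 25]
15. n9.ok = 27  [B.lim * 2 + 29]
16. n9.fin = 6  [6]
17. n10.acc = "pr"  ["pr"]
18. n11.wid = -3  [terminal]
19. n12.wid = 16  [terminal]
20. n10.lim = -9  [g₁.wid + g₀.wid - 22]
21. n9.idx = 27  [D.fin + 21]
22. n0.ok = -8  [B.lim * -2 - 10]
23. n0.env = -8  [B.lim - 7]
24. n0.mk = -2  [D.idx - 29]

-8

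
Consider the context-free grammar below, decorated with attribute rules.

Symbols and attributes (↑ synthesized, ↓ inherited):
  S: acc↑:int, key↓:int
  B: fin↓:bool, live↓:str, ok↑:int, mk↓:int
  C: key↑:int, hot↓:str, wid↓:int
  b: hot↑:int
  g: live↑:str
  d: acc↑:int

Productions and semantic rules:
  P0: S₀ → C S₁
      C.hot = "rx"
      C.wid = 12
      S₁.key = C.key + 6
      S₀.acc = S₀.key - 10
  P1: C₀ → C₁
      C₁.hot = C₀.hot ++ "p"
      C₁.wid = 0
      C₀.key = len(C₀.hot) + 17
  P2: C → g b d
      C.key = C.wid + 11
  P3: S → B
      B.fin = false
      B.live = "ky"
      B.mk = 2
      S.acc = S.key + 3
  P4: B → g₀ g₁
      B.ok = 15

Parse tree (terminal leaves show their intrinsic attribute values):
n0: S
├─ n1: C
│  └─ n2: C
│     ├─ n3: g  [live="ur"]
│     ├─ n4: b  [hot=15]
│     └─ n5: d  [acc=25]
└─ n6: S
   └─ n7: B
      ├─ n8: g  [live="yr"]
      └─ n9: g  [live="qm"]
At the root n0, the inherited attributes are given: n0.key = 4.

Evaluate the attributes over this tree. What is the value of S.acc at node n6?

28

1. n0.key = 4  [given at root]
2. n1.hot = "rx"  ["rx"]
3. n1.wid = 12  [12]
4. n2.hot = "rxp"  [C₀.hot ++ "p"]
5. n2.wid = 0  [0]
6. n3.live = "ur"  [terminal]
7. n4.hot = 15  [terminal]
8. n5.acc = 25  [terminal]
9. n2.key = 11  [C.wid + 11]
10. n1.key = 19  [len(C₀.hot) + 17]
11. n6.key = 25  [C.key + 6]
12. n7.fin = false  [false]
13. n7.live = "ky"  ["ky"]
14. n7.mk = 2  [2]
15. n8.live = "yr"  [terminal]
16. n9.live = "qm"  [terminal]
17. n7.ok = 15  [15]
18. n6.acc = 28  [S.key + 3]
19. n0.acc = -6  [S₀.key - 10]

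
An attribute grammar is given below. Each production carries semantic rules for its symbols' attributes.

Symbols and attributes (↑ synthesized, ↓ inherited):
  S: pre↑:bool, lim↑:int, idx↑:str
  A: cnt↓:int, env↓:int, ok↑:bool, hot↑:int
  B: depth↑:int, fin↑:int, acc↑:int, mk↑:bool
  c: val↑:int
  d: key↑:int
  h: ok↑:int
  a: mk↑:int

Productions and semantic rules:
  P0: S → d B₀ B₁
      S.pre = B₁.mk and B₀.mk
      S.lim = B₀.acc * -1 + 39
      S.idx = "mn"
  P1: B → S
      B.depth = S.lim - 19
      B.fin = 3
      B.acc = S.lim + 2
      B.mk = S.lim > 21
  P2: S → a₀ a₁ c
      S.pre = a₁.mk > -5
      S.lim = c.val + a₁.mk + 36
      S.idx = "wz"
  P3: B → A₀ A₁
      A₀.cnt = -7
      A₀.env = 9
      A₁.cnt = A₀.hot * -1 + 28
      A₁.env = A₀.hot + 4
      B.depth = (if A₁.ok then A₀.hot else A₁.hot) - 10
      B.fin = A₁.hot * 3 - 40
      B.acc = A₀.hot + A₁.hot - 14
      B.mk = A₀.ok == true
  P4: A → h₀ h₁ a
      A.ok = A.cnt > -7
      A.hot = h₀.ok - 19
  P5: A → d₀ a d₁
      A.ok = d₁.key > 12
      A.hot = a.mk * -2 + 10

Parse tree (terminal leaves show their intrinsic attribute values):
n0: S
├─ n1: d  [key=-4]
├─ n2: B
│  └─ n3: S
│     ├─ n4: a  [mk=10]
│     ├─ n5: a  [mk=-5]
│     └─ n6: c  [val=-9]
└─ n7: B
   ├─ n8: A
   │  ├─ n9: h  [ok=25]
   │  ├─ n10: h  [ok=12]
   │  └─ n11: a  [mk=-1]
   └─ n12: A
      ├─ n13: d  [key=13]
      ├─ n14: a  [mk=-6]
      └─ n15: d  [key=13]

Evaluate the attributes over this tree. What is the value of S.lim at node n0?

1. n1.key = -4  [terminal]
2. n4.mk = 10  [terminal]
3. n5.mk = -5  [terminal]
4. n6.val = -9  [terminal]
5. n3.pre = false  [a₁.mk > -5]
6. n3.lim = 22  [c.val + a₁.mk + 36]
7. n3.idx = "wz"  ["wz"]
8. n2.depth = 3  [S.lim - 19]
9. n2.fin = 3  [3]
10. n2.acc = 24  [S.lim + 2]
11. n2.mk = true  [S.lim > 21]
12. n8.cnt = -7  [-7]
13. n8.env = 9  [9]
14. n9.ok = 25  [terminal]
15. n10.ok = 12  [terminal]
16. n11.mk = -1  [terminal]
17. n8.ok = false  [A.cnt > -7]
18. n8.hot = 6  [h₀.ok - 19]
19. n12.cnt = 22  [A₀.hot * -1 + 28]
20. n12.env = 10  [A₀.hot + 4]
21. n13.key = 13  [terminal]
22. n14.mk = -6  [terminal]
23. n15.key = 13  [terminal]
24. n12.ok = true  [d₁.key > 12]
25. n12.hot = 22  [a.mk * -2 + 10]
26. n7.depth = -4  [(if A₁.ok then A₀.hot else A₁.hot) - 10]
27. n7.fin = 26  [A₁.hot * 3 - 40]
28. n7.acc = 14  [A₀.hot + A₁.hot - 14]
29. n7.mk = false  [A₀.ok == true]
30. n0.pre = false  [B₁.mk and B₀.mk]
31. n0.lim = 15  [B₀.acc * -1 + 39]
32. n0.idx = "mn"  ["mn"]

15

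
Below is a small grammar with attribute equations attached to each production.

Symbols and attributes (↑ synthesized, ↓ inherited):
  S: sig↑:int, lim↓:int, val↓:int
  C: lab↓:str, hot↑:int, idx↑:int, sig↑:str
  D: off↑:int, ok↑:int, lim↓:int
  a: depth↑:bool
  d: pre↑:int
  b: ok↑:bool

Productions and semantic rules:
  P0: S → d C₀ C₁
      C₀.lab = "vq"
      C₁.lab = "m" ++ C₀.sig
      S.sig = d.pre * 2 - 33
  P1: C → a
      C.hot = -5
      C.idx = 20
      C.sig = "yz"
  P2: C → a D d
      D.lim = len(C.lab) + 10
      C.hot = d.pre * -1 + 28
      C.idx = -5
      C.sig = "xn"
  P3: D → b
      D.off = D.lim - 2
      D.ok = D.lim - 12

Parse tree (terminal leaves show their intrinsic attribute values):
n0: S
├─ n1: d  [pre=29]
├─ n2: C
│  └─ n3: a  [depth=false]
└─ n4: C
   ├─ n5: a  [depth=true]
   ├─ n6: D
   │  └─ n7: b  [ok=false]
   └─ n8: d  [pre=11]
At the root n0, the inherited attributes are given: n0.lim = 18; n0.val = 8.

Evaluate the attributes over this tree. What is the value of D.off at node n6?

11

1. n0.lim = 18  [given at root]
2. n0.val = 8  [given at root]
3. n1.pre = 29  [terminal]
4. n2.lab = "vq"  ["vq"]
5. n3.depth = false  [terminal]
6. n2.hot = -5  [-5]
7. n2.idx = 20  [20]
8. n2.sig = "yz"  ["yz"]
9. n4.lab = "myz"  ["m" ++ C₀.sig]
10. n5.depth = true  [terminal]
11. n6.lim = 13  [len(C.lab) + 10]
12. n7.ok = false  [terminal]
13. n6.off = 11  [D.lim - 2]
14. n6.ok = 1  [D.lim - 12]
15. n8.pre = 11  [terminal]
16. n4.hot = 17  [d.pre * -1 + 28]
17. n4.idx = -5  [-5]
18. n4.sig = "xn"  ["xn"]
19. n0.sig = 25  [d.pre * 2 - 33]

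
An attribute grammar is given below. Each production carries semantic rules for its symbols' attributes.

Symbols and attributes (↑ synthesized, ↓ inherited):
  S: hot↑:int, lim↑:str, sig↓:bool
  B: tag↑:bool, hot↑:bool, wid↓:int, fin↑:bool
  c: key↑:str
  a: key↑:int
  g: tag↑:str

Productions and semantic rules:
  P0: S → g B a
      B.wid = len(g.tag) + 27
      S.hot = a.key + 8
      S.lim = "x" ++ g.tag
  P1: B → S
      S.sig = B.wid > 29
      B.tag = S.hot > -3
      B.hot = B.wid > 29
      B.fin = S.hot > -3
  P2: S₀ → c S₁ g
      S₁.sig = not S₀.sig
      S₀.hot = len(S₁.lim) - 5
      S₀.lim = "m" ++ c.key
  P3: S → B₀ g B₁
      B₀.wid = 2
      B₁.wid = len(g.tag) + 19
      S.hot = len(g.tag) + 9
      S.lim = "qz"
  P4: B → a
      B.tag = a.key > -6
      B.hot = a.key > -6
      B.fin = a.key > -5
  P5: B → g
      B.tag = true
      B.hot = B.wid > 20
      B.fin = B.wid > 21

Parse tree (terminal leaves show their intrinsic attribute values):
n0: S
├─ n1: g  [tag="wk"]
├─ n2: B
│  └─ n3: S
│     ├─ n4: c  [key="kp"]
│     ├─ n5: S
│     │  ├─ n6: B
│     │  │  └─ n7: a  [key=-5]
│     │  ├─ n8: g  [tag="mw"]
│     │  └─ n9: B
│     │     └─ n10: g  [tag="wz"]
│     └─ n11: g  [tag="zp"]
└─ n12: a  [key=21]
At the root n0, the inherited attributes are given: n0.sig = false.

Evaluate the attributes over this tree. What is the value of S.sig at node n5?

1. n0.sig = false  [given at root]
2. n1.tag = "wk"  [terminal]
3. n2.wid = 29  [len(g.tag) + 27]
4. n3.sig = false  [B.wid > 29]
5. n4.key = "kp"  [terminal]
6. n5.sig = true  [not S₀.sig]
7. n6.wid = 2  [2]
8. n7.key = -5  [terminal]
9. n6.tag = true  [a.key > -6]
10. n6.hot = true  [a.key > -6]
11. n6.fin = false  [a.key > -5]
12. n8.tag = "mw"  [terminal]
13. n9.wid = 21  [len(g.tag) + 19]
14. n10.tag = "wz"  [terminal]
15. n9.tag = true  [true]
16. n9.hot = true  [B.wid > 20]
17. n9.fin = false  [B.wid > 21]
18. n5.hot = 11  [len(g.tag) + 9]
19. n5.lim = "qz"  ["qz"]
20. n11.tag = "zp"  [terminal]
21. n3.hot = -3  [len(S₁.lim) - 5]
22. n3.lim = "mkp"  ["m" ++ c.key]
23. n2.tag = false  [S.hot > -3]
24. n2.hot = false  [B.wid > 29]
25. n2.fin = false  [S.hot > -3]
26. n12.key = 21  [terminal]
27. n0.hot = 29  [a.key + 8]
28. n0.lim = "xwk"  ["x" ++ g.tag]

true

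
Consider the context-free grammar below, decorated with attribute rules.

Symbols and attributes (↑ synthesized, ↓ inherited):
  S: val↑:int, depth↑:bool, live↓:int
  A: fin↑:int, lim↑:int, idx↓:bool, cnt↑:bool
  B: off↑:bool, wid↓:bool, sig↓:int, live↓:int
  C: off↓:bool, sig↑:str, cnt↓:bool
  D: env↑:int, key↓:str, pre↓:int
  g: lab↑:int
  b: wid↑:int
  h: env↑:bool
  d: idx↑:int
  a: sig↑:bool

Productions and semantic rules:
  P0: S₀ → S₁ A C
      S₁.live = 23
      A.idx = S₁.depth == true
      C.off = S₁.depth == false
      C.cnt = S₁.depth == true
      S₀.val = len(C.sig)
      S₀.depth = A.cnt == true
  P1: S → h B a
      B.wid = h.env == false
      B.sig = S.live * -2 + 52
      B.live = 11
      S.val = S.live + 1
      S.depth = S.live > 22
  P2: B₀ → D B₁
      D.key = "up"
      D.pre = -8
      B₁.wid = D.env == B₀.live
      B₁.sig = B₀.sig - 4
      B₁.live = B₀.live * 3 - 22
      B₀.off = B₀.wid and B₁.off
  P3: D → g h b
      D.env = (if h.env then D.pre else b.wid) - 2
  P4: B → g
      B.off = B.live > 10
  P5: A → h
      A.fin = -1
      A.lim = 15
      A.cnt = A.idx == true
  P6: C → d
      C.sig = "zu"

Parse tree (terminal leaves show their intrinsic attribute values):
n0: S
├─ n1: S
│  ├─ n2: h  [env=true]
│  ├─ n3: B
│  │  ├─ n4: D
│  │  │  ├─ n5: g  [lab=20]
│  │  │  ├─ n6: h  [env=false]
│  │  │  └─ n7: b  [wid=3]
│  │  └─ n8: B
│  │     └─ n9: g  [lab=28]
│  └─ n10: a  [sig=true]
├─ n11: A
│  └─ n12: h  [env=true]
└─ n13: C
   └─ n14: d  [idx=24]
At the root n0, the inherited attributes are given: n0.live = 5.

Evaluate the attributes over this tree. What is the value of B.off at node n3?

false

1. n0.live = 5  [given at root]
2. n1.live = 23  [23]
3. n2.env = true  [terminal]
4. n3.wid = false  [h.env == false]
5. n3.sig = 6  [S.live * -2 + 52]
6. n3.live = 11  [11]
7. n4.key = "up"  ["up"]
8. n4.pre = -8  [-8]
9. n5.lab = 20  [terminal]
10. n6.env = false  [terminal]
11. n7.wid = 3  [terminal]
12. n4.env = 1  [(if h.env then D.pre else b.wid) - 2]
13. n8.wid = false  [D.env == B₀.live]
14. n8.sig = 2  [B₀.sig - 4]
15. n8.live = 11  [B₀.live * 3 - 22]
16. n9.lab = 28  [terminal]
17. n8.off = true  [B.live > 10]
18. n3.off = false  [B₀.wid and B₁.off]
19. n10.sig = true  [terminal]
20. n1.val = 24  [S.live + 1]
21. n1.depth = true  [S.live > 22]
22. n11.idx = true  [S₁.depth == true]
23. n12.env = true  [terminal]
24. n11.fin = -1  [-1]
25. n11.lim = 15  [15]
26. n11.cnt = true  [A.idx == true]
27. n13.off = false  [S₁.depth == false]
28. n13.cnt = true  [S₁.depth == true]
29. n14.idx = 24  [terminal]
30. n13.sig = "zu"  ["zu"]
31. n0.val = 2  [len(C.sig)]
32. n0.depth = true  [A.cnt == true]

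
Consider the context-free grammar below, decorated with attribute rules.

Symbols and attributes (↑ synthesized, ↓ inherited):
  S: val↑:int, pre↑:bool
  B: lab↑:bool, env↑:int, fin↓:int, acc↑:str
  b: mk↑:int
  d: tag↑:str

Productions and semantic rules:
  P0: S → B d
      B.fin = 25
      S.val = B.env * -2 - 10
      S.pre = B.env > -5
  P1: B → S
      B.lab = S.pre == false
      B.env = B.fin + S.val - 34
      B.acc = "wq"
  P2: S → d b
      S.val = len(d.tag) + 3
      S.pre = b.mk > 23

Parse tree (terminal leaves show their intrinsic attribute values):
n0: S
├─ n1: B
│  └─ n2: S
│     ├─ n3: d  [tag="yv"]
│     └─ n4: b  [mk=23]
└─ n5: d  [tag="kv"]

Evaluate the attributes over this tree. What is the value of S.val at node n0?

1. n1.fin = 25  [25]
2. n3.tag = "yv"  [terminal]
3. n4.mk = 23  [terminal]
4. n2.val = 5  [len(d.tag) + 3]
5. n2.pre = false  [b.mk > 23]
6. n1.lab = true  [S.pre == false]
7. n1.env = -4  [B.fin + S.val - 34]
8. n1.acc = "wq"  ["wq"]
9. n5.tag = "kv"  [terminal]
10. n0.val = -2  [B.env * -2 - 10]
11. n0.pre = true  [B.env > -5]

-2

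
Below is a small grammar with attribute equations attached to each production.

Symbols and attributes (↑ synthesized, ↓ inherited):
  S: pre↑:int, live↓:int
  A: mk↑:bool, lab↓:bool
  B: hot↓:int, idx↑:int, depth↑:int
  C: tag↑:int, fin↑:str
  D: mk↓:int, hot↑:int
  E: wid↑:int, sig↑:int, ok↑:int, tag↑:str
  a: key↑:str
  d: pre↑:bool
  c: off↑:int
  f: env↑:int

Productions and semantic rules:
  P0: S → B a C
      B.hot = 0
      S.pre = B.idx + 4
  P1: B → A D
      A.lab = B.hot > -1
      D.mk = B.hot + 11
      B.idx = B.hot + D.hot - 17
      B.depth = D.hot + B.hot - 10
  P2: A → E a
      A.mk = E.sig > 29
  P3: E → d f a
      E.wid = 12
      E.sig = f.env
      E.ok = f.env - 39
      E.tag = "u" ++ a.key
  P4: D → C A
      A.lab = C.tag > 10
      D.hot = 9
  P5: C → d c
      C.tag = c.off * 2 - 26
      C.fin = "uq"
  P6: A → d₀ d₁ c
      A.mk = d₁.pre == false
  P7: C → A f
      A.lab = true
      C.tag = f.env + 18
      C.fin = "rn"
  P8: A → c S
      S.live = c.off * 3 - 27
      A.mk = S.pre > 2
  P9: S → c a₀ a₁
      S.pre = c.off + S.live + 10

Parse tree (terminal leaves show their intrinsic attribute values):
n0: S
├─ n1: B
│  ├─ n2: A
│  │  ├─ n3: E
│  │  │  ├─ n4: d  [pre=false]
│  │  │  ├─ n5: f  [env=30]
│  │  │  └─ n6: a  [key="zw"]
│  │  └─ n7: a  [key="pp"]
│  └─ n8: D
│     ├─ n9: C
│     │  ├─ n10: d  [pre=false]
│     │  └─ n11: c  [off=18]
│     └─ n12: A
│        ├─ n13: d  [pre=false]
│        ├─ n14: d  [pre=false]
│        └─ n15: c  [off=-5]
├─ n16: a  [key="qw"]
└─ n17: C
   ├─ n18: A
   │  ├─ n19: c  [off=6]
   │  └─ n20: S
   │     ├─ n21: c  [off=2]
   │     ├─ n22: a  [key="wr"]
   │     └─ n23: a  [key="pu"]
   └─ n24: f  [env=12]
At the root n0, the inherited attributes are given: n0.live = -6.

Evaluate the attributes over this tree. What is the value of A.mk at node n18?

1. n0.live = -6  [given at root]
2. n1.hot = 0  [0]
3. n2.lab = true  [B.hot > -1]
4. n4.pre = false  [terminal]
5. n5.env = 30  [terminal]
6. n6.key = "zw"  [terminal]
7. n3.wid = 12  [12]
8. n3.sig = 30  [f.env]
9. n3.ok = -9  [f.env - 39]
10. n3.tag = "uzw"  ["u" ++ a.key]
11. n7.key = "pp"  [terminal]
12. n2.mk = true  [E.sig > 29]
13. n8.mk = 11  [B.hot + 11]
14. n10.pre = false  [terminal]
15. n11.off = 18  [terminal]
16. n9.tag = 10  [c.off * 2 - 26]
17. n9.fin = "uq"  ["uq"]
18. n12.lab = false  [C.tag > 10]
19. n13.pre = false  [terminal]
20. n14.pre = false  [terminal]
21. n15.off = -5  [terminal]
22. n12.mk = true  [d₁.pre == false]
23. n8.hot = 9  [9]
24. n1.idx = -8  [B.hot + D.hot - 17]
25. n1.depth = -1  [D.hot + B.hot - 10]
26. n16.key = "qw"  [terminal]
27. n18.lab = true  [true]
28. n19.off = 6  [terminal]
29. n20.live = -9  [c.off * 3 - 27]
30. n21.off = 2  [terminal]
31. n22.key = "wr"  [terminal]
32. n23.key = "pu"  [terminal]
33. n20.pre = 3  [c.off + S.live + 10]
34. n18.mk = true  [S.pre > 2]
35. n24.env = 12  [terminal]
36. n17.tag = 30  [f.env + 18]
37. n17.fin = "rn"  ["rn"]
38. n0.pre = -4  [B.idx + 4]

true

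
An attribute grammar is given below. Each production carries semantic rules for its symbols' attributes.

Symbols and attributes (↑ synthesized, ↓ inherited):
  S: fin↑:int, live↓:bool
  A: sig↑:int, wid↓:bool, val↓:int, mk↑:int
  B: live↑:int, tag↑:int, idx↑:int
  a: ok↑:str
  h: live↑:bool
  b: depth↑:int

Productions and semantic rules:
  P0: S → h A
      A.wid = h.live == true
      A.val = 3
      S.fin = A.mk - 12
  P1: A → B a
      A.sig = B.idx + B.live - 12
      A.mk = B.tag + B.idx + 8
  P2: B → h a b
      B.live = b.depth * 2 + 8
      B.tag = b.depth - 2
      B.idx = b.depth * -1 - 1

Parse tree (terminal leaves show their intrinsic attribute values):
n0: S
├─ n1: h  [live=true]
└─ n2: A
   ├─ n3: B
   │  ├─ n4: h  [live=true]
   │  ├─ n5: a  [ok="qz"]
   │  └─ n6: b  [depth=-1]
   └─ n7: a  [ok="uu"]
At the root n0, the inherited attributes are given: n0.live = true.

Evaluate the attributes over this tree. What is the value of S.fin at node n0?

-7

1. n0.live = true  [given at root]
2. n1.live = true  [terminal]
3. n2.wid = true  [h.live == true]
4. n2.val = 3  [3]
5. n4.live = true  [terminal]
6. n5.ok = "qz"  [terminal]
7. n6.depth = -1  [terminal]
8. n3.live = 6  [b.depth * 2 + 8]
9. n3.tag = -3  [b.depth - 2]
10. n3.idx = 0  [b.depth * -1 - 1]
11. n7.ok = "uu"  [terminal]
12. n2.sig = -6  [B.idx + B.live - 12]
13. n2.mk = 5  [B.tag + B.idx + 8]
14. n0.fin = -7  [A.mk - 12]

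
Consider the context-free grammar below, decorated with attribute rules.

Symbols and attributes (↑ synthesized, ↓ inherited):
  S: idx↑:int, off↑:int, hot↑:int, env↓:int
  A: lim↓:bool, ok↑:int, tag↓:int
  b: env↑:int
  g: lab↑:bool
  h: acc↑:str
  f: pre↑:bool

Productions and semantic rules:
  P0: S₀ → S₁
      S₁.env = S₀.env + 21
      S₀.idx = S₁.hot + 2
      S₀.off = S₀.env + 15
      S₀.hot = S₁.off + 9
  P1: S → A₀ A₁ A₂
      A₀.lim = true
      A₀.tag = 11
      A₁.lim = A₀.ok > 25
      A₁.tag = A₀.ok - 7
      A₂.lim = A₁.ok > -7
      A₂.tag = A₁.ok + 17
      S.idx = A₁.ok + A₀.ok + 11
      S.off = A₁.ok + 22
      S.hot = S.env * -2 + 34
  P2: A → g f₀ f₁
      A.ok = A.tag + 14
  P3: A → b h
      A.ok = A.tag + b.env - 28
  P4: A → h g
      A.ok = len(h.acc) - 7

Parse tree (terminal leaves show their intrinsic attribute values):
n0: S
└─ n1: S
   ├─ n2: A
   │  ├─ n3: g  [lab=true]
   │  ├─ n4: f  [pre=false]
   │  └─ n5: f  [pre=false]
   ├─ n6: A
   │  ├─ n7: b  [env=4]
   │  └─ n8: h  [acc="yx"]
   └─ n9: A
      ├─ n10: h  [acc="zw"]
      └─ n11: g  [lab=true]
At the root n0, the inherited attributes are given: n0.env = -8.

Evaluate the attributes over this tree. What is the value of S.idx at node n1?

30

1. n0.env = -8  [given at root]
2. n1.env = 13  [S₀.env + 21]
3. n2.lim = true  [true]
4. n2.tag = 11  [11]
5. n3.lab = true  [terminal]
6. n4.pre = false  [terminal]
7. n5.pre = false  [terminal]
8. n2.ok = 25  [A.tag + 14]
9. n6.lim = false  [A₀.ok > 25]
10. n6.tag = 18  [A₀.ok - 7]
11. n7.env = 4  [terminal]
12. n8.acc = "yx"  [terminal]
13. n6.ok = -6  [A.tag + b.env - 28]
14. n9.lim = true  [A₁.ok > -7]
15. n9.tag = 11  [A₁.ok + 17]
16. n10.acc = "zw"  [terminal]
17. n11.lab = true  [terminal]
18. n9.ok = -5  [len(h.acc) - 7]
19. n1.idx = 30  [A₁.ok + A₀.ok + 11]
20. n1.off = 16  [A₁.ok + 22]
21. n1.hot = 8  [S.env * -2 + 34]
22. n0.idx = 10  [S₁.hot + 2]
23. n0.off = 7  [S₀.env + 15]
24. n0.hot = 25  [S₁.off + 9]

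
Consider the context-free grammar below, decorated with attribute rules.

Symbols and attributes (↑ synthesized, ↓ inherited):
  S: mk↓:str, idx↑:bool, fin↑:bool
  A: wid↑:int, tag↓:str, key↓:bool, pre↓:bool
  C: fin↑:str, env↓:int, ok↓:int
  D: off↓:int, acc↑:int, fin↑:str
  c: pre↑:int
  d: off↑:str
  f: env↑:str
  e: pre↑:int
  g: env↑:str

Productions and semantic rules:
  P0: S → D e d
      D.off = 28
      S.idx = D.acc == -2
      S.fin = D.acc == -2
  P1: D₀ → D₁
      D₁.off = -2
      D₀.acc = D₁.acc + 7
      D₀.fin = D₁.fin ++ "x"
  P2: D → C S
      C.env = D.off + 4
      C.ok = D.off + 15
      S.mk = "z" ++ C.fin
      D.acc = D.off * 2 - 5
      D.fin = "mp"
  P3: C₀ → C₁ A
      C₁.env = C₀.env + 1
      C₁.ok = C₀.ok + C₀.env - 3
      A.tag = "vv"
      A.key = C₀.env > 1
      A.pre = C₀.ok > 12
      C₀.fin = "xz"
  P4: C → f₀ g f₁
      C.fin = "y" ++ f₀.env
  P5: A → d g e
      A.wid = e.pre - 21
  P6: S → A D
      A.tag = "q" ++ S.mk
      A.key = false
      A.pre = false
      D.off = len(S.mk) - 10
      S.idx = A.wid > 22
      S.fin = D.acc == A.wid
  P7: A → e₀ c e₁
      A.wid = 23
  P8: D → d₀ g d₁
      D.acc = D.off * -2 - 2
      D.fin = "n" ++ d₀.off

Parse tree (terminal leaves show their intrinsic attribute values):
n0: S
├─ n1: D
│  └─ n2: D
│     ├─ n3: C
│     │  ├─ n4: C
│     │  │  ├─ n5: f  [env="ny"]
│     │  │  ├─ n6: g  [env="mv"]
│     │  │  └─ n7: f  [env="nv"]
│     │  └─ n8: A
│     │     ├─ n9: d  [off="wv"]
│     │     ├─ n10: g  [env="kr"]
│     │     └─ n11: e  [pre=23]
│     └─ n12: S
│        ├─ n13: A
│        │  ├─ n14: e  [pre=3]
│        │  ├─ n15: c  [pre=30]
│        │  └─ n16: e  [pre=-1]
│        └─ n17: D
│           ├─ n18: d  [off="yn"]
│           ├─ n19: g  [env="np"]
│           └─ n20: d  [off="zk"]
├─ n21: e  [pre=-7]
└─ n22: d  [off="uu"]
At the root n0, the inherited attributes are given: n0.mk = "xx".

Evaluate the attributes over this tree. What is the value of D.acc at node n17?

1. n0.mk = "xx"  [given at root]
2. n1.off = 28  [28]
3. n2.off = -2  [-2]
4. n3.env = 2  [D.off + 4]
5. n3.ok = 13  [D.off + 15]
6. n4.env = 3  [C₀.env + 1]
7. n4.ok = 12  [C₀.ok + C₀.env - 3]
8. n5.env = "ny"  [terminal]
9. n6.env = "mv"  [terminal]
10. n7.env = "nv"  [terminal]
11. n4.fin = "yny"  ["y" ++ f₀.env]
12. n8.tag = "vv"  ["vv"]
13. n8.key = true  [C₀.env > 1]
14. n8.pre = true  [C₀.ok > 12]
15. n9.off = "wv"  [terminal]
16. n10.env = "kr"  [terminal]
17. n11.pre = 23  [terminal]
18. n8.wid = 2  [e.pre - 21]
19. n3.fin = "xz"  ["xz"]
20. n12.mk = "zxz"  ["z" ++ C.fin]
21. n13.tag = "qzxz"  ["q" ++ S.mk]
22. n13.key = false  [false]
23. n13.pre = false  [false]
24. n14.pre = 3  [terminal]
25. n15.pre = 30  [terminal]
26. n16.pre = -1  [terminal]
27. n13.wid = 23  [23]
28. n17.off = -7  [len(S.mk) - 10]
29. n18.off = "yn"  [terminal]
30. n19.env = "np"  [terminal]
31. n20.off = "zk"  [terminal]
32. n17.acc = 12  [D.off * -2 - 2]
33. n17.fin = "nyn"  ["n" ++ d₀.off]
34. n12.idx = true  [A.wid > 22]
35. n12.fin = false  [D.acc == A.wid]
36. n2.acc = -9  [D.off * 2 - 5]
37. n2.fin = "mp"  ["mp"]
38. n1.acc = -2  [D₁.acc + 7]
39. n1.fin = "mpx"  [D₁.fin ++ "x"]
40. n21.pre = -7  [terminal]
41. n22.off = "uu"  [terminal]
42. n0.idx = true  [D.acc == -2]
43. n0.fin = true  [D.acc == -2]

12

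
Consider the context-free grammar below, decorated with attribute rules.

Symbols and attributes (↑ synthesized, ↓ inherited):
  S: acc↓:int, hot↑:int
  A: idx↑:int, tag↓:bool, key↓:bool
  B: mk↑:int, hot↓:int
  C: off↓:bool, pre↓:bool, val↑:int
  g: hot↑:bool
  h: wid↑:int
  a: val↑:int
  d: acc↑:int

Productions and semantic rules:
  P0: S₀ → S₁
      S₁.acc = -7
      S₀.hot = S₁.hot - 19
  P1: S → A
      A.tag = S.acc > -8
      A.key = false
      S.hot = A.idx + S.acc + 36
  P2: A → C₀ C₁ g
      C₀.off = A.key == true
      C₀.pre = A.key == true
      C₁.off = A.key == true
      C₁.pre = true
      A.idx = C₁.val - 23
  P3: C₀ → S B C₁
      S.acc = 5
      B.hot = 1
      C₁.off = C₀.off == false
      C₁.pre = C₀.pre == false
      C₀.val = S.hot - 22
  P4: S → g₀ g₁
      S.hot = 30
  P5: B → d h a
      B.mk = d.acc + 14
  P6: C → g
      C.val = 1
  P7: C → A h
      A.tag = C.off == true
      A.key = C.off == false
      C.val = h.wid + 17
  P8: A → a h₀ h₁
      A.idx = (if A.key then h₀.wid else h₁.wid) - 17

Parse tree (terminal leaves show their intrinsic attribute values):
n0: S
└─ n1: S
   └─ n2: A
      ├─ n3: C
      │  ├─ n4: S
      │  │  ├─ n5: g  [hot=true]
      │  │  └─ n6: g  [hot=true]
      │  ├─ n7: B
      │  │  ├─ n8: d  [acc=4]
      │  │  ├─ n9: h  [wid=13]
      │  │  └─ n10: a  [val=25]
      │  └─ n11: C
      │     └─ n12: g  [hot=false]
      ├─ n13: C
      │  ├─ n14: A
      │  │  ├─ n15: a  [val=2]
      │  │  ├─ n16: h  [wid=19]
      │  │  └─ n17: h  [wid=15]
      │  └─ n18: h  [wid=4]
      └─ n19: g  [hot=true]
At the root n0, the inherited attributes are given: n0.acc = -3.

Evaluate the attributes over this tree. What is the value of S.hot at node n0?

1. n0.acc = -3  [given at root]
2. n1.acc = -7  [-7]
3. n2.tag = true  [S.acc > -8]
4. n2.key = false  [false]
5. n3.off = false  [A.key == true]
6. n3.pre = false  [A.key == true]
7. n4.acc = 5  [5]
8. n5.hot = true  [terminal]
9. n6.hot = true  [terminal]
10. n4.hot = 30  [30]
11. n7.hot = 1  [1]
12. n8.acc = 4  [terminal]
13. n9.wid = 13  [terminal]
14. n10.val = 25  [terminal]
15. n7.mk = 18  [d.acc + 14]
16. n11.off = true  [C₀.off == false]
17. n11.pre = true  [C₀.pre == false]
18. n12.hot = false  [terminal]
19. n11.val = 1  [1]
20. n3.val = 8  [S.hot - 22]
21. n13.off = false  [A.key == true]
22. n13.pre = true  [true]
23. n14.tag = false  [C.off == true]
24. n14.key = true  [C.off == false]
25. n15.val = 2  [terminal]
26. n16.wid = 19  [terminal]
27. n17.wid = 15  [terminal]
28. n14.idx = 2  [(if A.key then h₀.wid else h₁.wid) - 17]
29. n18.wid = 4  [terminal]
30. n13.val = 21  [h.wid + 17]
31. n19.hot = true  [terminal]
32. n2.idx = -2  [C₁.val - 23]
33. n1.hot = 27  [A.idx + S.acc + 36]
34. n0.hot = 8  [S₁.hot - 19]

8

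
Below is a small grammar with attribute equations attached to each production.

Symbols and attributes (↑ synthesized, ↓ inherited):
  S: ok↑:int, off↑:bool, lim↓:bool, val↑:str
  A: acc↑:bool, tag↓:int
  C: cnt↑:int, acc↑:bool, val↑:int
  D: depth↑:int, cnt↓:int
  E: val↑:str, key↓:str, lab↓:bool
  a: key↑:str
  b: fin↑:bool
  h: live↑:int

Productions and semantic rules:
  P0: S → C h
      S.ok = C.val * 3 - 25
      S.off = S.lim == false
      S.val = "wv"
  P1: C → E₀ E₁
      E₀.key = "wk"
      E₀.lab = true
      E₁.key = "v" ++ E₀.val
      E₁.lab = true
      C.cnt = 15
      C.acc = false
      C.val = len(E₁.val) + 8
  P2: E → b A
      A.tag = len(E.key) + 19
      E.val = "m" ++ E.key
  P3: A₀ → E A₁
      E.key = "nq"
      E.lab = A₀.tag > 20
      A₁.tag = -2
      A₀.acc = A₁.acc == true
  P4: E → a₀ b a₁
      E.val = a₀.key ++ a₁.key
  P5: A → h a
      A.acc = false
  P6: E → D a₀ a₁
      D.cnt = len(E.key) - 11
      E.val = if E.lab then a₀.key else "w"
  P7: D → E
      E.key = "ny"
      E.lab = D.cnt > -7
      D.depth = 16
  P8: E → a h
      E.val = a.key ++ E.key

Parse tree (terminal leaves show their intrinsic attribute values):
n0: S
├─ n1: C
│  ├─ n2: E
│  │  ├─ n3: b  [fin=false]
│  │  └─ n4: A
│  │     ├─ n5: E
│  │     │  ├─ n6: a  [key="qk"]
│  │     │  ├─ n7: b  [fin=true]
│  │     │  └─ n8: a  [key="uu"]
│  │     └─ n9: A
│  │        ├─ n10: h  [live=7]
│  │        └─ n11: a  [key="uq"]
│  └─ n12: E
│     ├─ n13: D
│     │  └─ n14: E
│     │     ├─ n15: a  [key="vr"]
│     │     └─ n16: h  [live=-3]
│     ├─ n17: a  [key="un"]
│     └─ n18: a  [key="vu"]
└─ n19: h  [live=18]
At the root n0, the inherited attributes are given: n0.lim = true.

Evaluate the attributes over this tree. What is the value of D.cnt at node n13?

1. n0.lim = true  [given at root]
2. n2.key = "wk"  ["wk"]
3. n2.lab = true  [true]
4. n3.fin = false  [terminal]
5. n4.tag = 21  [len(E.key) + 19]
6. n5.key = "nq"  ["nq"]
7. n5.lab = true  [A₀.tag > 20]
8. n6.key = "qk"  [terminal]
9. n7.fin = true  [terminal]
10. n8.key = "uu"  [terminal]
11. n5.val = "qkuu"  [a₀.key ++ a₁.key]
12. n9.tag = -2  [-2]
13. n10.live = 7  [terminal]
14. n11.key = "uq"  [terminal]
15. n9.acc = false  [false]
16. n4.acc = false  [A₁.acc == true]
17. n2.val = "mwk"  ["m" ++ E.key]
18. n12.key = "vmwk"  ["v" ++ E₀.val]
19. n12.lab = true  [true]
20. n13.cnt = -7  [len(E.key) - 11]
21. n14.key = "ny"  ["ny"]
22. n14.lab = false  [D.cnt > -7]
23. n15.key = "vr"  [terminal]
24. n16.live = -3  [terminal]
25. n14.val = "vrny"  [a.key ++ E.key]
26. n13.depth = 16  [16]
27. n17.key = "un"  [terminal]
28. n18.key = "vu"  [terminal]
29. n12.val = "un"  [if E.lab then a₀.key else "w"]
30. n1.cnt = 15  [15]
31. n1.acc = false  [false]
32. n1.val = 10  [len(E₁.val) + 8]
33. n19.live = 18  [terminal]
34. n0.ok = 5  [C.val * 3 - 25]
35. n0.off = false  [S.lim == false]
36. n0.val = "wv"  ["wv"]

-7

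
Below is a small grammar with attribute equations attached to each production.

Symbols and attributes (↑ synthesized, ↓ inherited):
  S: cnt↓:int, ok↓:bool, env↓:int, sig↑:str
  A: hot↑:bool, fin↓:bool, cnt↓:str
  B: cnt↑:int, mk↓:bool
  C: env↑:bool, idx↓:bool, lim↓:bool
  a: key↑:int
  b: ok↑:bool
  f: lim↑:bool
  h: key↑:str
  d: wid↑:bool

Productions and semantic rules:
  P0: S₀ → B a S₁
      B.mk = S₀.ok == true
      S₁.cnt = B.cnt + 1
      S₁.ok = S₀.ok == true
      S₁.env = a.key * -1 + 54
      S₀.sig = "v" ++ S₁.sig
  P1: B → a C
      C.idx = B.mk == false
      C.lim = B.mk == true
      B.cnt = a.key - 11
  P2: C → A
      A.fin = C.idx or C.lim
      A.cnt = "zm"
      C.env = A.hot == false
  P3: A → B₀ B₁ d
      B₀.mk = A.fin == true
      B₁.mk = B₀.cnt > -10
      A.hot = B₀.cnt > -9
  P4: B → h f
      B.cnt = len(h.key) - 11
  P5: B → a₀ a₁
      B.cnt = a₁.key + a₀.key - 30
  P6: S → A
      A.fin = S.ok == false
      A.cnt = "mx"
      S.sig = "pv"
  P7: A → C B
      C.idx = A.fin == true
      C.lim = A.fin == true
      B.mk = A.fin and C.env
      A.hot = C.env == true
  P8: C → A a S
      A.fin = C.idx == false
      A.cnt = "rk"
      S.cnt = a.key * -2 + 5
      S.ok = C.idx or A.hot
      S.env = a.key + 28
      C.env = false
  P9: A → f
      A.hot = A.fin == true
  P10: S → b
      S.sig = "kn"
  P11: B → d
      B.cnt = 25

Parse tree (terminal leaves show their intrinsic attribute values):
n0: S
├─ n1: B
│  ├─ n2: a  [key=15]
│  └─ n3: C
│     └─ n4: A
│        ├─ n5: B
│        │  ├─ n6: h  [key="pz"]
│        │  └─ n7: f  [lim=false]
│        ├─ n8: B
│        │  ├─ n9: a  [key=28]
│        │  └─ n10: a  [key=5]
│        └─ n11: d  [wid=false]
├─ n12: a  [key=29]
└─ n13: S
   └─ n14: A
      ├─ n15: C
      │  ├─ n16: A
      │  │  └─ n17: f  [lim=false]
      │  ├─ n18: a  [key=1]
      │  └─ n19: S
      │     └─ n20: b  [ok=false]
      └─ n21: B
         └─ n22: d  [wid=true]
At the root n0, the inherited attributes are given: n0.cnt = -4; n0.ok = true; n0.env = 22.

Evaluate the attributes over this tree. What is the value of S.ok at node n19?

true

1. n0.cnt = -4  [given at root]
2. n0.ok = true  [given at root]
3. n0.env = 22  [given at root]
4. n1.mk = true  [S₀.ok == true]
5. n2.key = 15  [terminal]
6. n3.idx = false  [B.mk == false]
7. n3.lim = true  [B.mk == true]
8. n4.fin = true  [C.idx or C.lim]
9. n4.cnt = "zm"  ["zm"]
10. n5.mk = true  [A.fin == true]
11. n6.key = "pz"  [terminal]
12. n7.lim = false  [terminal]
13. n5.cnt = -9  [len(h.key) - 11]
14. n8.mk = true  [B₀.cnt > -10]
15. n9.key = 28  [terminal]
16. n10.key = 5  [terminal]
17. n8.cnt = 3  [a₁.key + a₀.key - 30]
18. n11.wid = false  [terminal]
19. n4.hot = false  [B₀.cnt > -9]
20. n3.env = true  [A.hot == false]
21. n1.cnt = 4  [a.key - 11]
22. n12.key = 29  [terminal]
23. n13.cnt = 5  [B.cnt + 1]
24. n13.ok = true  [S₀.ok == true]
25. n13.env = 25  [a.key * -1 + 54]
26. n14.fin = false  [S.ok == false]
27. n14.cnt = "mx"  ["mx"]
28. n15.idx = false  [A.fin == true]
29. n15.lim = false  [A.fin == true]
30. n16.fin = true  [C.idx == false]
31. n16.cnt = "rk"  ["rk"]
32. n17.lim = false  [terminal]
33. n16.hot = true  [A.fin == true]
34. n18.key = 1  [terminal]
35. n19.cnt = 3  [a.key * -2 + 5]
36. n19.ok = true  [C.idx or A.hot]
37. n19.env = 29  [a.key + 28]
38. n20.ok = false  [terminal]
39. n19.sig = "kn"  ["kn"]
40. n15.env = false  [false]
41. n21.mk = false  [A.fin and C.env]
42. n22.wid = true  [terminal]
43. n21.cnt = 25  [25]
44. n14.hot = false  [C.env == true]
45. n13.sig = "pv"  ["pv"]
46. n0.sig = "vpv"  ["v" ++ S₁.sig]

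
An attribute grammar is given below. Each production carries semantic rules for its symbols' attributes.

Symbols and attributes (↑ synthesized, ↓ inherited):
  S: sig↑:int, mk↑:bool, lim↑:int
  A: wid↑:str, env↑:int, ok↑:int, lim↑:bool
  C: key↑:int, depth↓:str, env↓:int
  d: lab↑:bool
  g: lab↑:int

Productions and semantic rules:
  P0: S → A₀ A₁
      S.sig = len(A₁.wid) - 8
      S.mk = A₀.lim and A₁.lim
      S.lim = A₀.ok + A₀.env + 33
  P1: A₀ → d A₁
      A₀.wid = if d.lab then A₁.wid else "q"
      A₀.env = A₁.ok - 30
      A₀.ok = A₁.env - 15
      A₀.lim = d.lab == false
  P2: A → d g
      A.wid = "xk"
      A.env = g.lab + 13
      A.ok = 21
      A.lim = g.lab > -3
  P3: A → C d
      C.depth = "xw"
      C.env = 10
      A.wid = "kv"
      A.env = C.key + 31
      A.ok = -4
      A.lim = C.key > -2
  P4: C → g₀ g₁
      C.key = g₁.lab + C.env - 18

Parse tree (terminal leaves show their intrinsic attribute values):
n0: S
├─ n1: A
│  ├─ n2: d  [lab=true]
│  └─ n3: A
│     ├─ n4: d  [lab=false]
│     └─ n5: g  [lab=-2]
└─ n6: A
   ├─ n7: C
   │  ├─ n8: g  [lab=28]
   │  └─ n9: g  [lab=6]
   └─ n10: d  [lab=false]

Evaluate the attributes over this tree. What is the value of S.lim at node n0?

1. n2.lab = true  [terminal]
2. n4.lab = false  [terminal]
3. n5.lab = -2  [terminal]
4. n3.wid = "xk"  ["xk"]
5. n3.env = 11  [g.lab + 13]
6. n3.ok = 21  [21]
7. n3.lim = true  [g.lab > -3]
8. n1.wid = "xk"  [if d.lab then A₁.wid else "q"]
9. n1.env = -9  [A₁.ok - 30]
10. n1.ok = -4  [A₁.env - 15]
11. n1.lim = false  [d.lab == false]
12. n7.depth = "xw"  ["xw"]
13. n7.env = 10  [10]
14. n8.lab = 28  [terminal]
15. n9.lab = 6  [terminal]
16. n7.key = -2  [g₁.lab + C.env - 18]
17. n10.lab = false  [terminal]
18. n6.wid = "kv"  ["kv"]
19. n6.env = 29  [C.key + 31]
20. n6.ok = -4  [-4]
21. n6.lim = false  [C.key > -2]
22. n0.sig = -6  [len(A₁.wid) - 8]
23. n0.mk = false  [A₀.lim and A₁.lim]
24. n0.lim = 20  [A₀.ok + A₀.env + 33]

20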